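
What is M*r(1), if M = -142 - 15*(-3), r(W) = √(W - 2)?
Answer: -97*I ≈ -97.0*I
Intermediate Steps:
r(W) = √(-2 + W)
M = -97 (M = -142 + 45 = -97)
M*r(1) = -97*√(-2 + 1) = -97*I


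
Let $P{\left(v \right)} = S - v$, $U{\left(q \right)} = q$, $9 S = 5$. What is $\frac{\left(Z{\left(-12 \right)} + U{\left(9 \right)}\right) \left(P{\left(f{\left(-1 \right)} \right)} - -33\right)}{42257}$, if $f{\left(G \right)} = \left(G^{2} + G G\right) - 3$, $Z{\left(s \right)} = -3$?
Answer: $\frac{622}{126771} \approx 0.0049065$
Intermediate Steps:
$S = \frac{5}{9}$ ($S = \frac{1}{9} \cdot 5 = \frac{5}{9} \approx 0.55556$)
$f{\left(G \right)} = -3 + 2 G^{2}$ ($f{\left(G \right)} = \left(G^{2} + G^{2}\right) - 3 = 2 G^{2} - 3 = -3 + 2 G^{2}$)
$P{\left(v \right)} = \frac{5}{9} - v$
$\frac{\left(Z{\left(-12 \right)} + U{\left(9 \right)}\right) \left(P{\left(f{\left(-1 \right)} \right)} - -33\right)}{42257} = \frac{\left(-3 + 9\right) \left(\left(\frac{5}{9} - \left(-3 + 2 \left(-1\right)^{2}\right)\right) - -33\right)}{42257} = 6 \left(\left(\frac{5}{9} - \left(-3 + 2 \cdot 1\right)\right) + 33\right) \frac{1}{42257} = 6 \left(\left(\frac{5}{9} - \left(-3 + 2\right)\right) + 33\right) \frac{1}{42257} = 6 \left(\left(\frac{5}{9} - -1\right) + 33\right) \frac{1}{42257} = 6 \left(\left(\frac{5}{9} + 1\right) + 33\right) \frac{1}{42257} = 6 \left(\frac{14}{9} + 33\right) \frac{1}{42257} = 6 \cdot \frac{311}{9} \cdot \frac{1}{42257} = \frac{622}{3} \cdot \frac{1}{42257} = \frac{622}{126771}$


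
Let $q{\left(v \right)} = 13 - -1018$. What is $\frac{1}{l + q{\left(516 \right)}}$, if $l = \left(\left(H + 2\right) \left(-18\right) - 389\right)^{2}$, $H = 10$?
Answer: $\frac{1}{367056} \approx 2.7244 \cdot 10^{-6}$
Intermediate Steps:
$q{\left(v \right)} = 1031$ ($q{\left(v \right)} = 13 + 1018 = 1031$)
$l = 366025$ ($l = \left(\left(10 + 2\right) \left(-18\right) - 389\right)^{2} = \left(12 \left(-18\right) - 389\right)^{2} = \left(-216 - 389\right)^{2} = \left(-605\right)^{2} = 366025$)
$\frac{1}{l + q{\left(516 \right)}} = \frac{1}{366025 + 1031} = \frac{1}{367056}$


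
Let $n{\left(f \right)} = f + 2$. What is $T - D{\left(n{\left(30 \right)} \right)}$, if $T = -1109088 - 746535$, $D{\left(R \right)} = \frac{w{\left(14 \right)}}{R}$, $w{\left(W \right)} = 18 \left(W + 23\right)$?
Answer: $- \frac{29690301}{16} \approx -1.8556 \cdot 10^{6}$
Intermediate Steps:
$n{\left(f \right)} = 2 + f$
$w{\left(W \right)} = 414 + 18 W$ ($w{\left(W \right)} = 18 \left(23 + W\right) = 414 + 18 W$)
$D{\left(R \right)} = \frac{666}{R}$ ($D{\left(R \right)} = \frac{414 + 18 \cdot 14}{R} = \frac{414 + 252}{R} = \frac{666}{R}$)
$T = -1855623$ ($T = -1109088 - 746535 = -1855623$)
$T - D{\left(n{\left(30 \right)} \right)} = -1855623 - \frac{666}{2 + 30} = -1855623 - \frac{666}{32} = -1855623 - 666 \cdot \frac{1}{32} = -1855623 - \frac{333}{16} = - \frac{29690301}{16}$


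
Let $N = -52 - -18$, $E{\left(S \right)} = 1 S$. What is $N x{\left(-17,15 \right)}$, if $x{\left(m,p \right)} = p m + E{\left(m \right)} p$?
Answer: $17340$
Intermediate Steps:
$E{\left(S \right)} = S$
$x{\left(m,p \right)} = 2 m p$ ($x{\left(m,p \right)} = p m + m p = m p + m p = 2 m p$)
$N = -34$ ($N = -52 + 18 = -34$)
$N x{\left(-17,15 \right)} = - 34 \cdot 2 \left(-17\right) 15 = \left(-34\right) \left(-510\right) = 17340$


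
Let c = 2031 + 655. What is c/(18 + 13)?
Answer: 2686/31 ≈ 86.645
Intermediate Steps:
c = 2686
c/(18 + 13) = 2686/(18 + 13) = 2686/31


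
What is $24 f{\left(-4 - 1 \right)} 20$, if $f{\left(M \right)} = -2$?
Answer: $-960$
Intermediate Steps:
$24 f{\left(-4 - 1 \right)} 20 = 24 \left(-2\right) 20 = \left(-48\right) 20 = -960$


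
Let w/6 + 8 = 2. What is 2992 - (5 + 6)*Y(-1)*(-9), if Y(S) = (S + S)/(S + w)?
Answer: 110902/37 ≈ 2997.4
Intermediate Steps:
w = -36 (w = -48 + 6*2 = -48 + 12 = -36)
Y(S) = 2*S/(-36 + S) (Y(S) = (S + S)/(S - 36) = (2*S)/(-36 + S) = 2*S/(-36 + S))
2992 - (5 + 6)*Y(-1)*(-9) = 2992 - (5 + 6)*(2*(-1)/(-36 - 1))*(-9) = 2992 - 11*(2*(-1)/(-37))*(-9) = 2992 - 11*(2*(-1)*(-1/37))*(-9) = 2992 - 11*(2/37)*(-9) = 2992 - 22*(-9)/37 = 2992 - 1*(-198/37) = 2992 + 198/37 = 110902/37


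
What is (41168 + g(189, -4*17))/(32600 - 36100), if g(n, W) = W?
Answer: -411/35 ≈ -11.743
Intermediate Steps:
(41168 + g(189, -4*17))/(32600 - 36100) = (41168 - 4*17)/(32600 - 36100) = (41168 - 68)/(-3500) = 41100*(-1/3500) = -411/35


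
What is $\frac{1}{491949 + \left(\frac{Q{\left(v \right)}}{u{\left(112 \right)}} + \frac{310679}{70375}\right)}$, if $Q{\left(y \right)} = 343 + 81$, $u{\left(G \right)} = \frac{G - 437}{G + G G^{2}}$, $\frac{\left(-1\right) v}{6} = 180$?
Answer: $- \frac{70375}{94378743246} \approx -7.4567 \cdot 10^{-7}$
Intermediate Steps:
$v = -1080$ ($v = \left(-6\right) 180 = -1080$)
$u{\left(G \right)} = \frac{-437 + G}{G + G^{3}}$
$Q{\left(y \right)} = 424$
$\frac{1}{491949 + \left(\frac{Q{\left(v \right)}}{u{\left(112 \right)}} + \frac{310679}{70375}\right)} = \frac{1}{491949 + \left(\frac{424}{\frac{1}{112 + 112^{3}} \left(-437 + 112\right)} + \frac{310679}{70375}\right)} = \frac{1}{491949 + \left(\frac{424}{\frac{1}{112 + 1404928} \left(-325\right)} + 310679 \cdot \frac{1}{70375}\right)} = \frac{1}{491949 + \left(\frac{424}{\frac{1}{1405040} \left(-325\right)} + \frac{310679}{70375}\right)} = \frac{1}{491949 + \left(\frac{424}{- \frac{5}{21616}} + \frac{310679}{70375}\right)} = \frac{1}{491949 + \left(424 \left(- \frac{21616}{5}\right) + \frac{310679}{70375}\right)} = \frac{1}{491949 + \left(- \frac{9165184}{5} + \frac{310679}{70375}\right)} = \frac{1}{491949 - \frac{128999654121}{70375}} = \frac{1}{- \frac{94378743246}{70375}} = - \frac{70375}{94378743246}$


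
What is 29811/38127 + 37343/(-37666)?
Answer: -100305145/478697194 ≈ -0.20954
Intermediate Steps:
29811/38127 + 37343/(-37666) = 29811*(1/38127) + 37343*(-1/37666) = 9937/12709 - 37343/37666 = -100305145/478697194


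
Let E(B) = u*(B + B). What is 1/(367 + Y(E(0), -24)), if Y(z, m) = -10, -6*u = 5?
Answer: 1/357 ≈ 0.0028011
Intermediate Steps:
u = -⅚ (u = -⅙*5 = -⅚ ≈ -0.83333)
E(B) = -5*B/3 (E(B) = -5*(B + B)/6 = -5*B/3)
1/(367 + Y(E(0), -24)) = 1/(367 - 10) = 1/357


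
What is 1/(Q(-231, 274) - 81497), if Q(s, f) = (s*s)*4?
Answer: 1/131947 ≈ 7.5788e-6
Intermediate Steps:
Q(s, f) = 4*s**2 (Q(s, f) = s**2*4 = 4*s**2)
1/(Q(-231, 274) - 81497) = 1/(4*(-231)**2 - 81497) = 1/(4*53361 - 81497) = 1/(213444 - 81497) = 1/131947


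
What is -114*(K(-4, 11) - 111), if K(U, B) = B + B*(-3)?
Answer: 15162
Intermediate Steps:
K(U, B) = -2*B (K(U, B) = B - 3*B = -2*B)
-114*(K(-4, 11) - 111) = -114*(-2*11 - 111) = -114*(-22 - 111) = -114*(-133) = 15162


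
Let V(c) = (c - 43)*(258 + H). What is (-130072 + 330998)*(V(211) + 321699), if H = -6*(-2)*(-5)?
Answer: 71321295738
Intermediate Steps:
H = -60 (H = 12*(-5) = -60)
V(c) = -8514 + 198*c (V(c) = (c - 43)*(258 - 60) = (-43 + c)*198 = -8514 + 198*c)
(-130072 + 330998)*(V(211) + 321699) = (-130072 + 330998)*((-8514 + 198*211) + 321699) = 200926*((-8514 + 41778) + 321699) = 200926*(33264 + 321699) = 200926*354963 = 71321295738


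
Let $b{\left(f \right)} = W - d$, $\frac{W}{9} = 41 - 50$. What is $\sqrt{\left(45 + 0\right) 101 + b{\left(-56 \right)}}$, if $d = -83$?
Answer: $\sqrt{4547} \approx 67.431$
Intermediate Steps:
$W = -81$ ($W = 9 \left(41 - 50\right) = 9 \left(-9\right) = -81$)
$b{\left(f \right)} = 2$ ($b{\left(f \right)} = -81 - -83 = -81 + 83 = 2$)
$\sqrt{\left(45 + 0\right) 101 + b{\left(-56 \right)}} = \sqrt{\left(45 + 0\right) 101 + 2} = \sqrt{45 \cdot 101 + 2} = \sqrt{4545 + 2} = \sqrt{4547}$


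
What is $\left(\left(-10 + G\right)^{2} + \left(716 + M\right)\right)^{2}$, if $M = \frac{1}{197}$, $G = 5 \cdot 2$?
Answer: $\frac{19895948809}{38809} \approx 5.1266 \cdot 10^{5}$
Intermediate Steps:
$G = 10$
$M = \frac{1}{197} \approx 0.0050761$
$\left(\left(-10 + G\right)^{2} + \left(716 + M\right)\right)^{2} = \left(\left(-10 + 10\right)^{2} + \left(716 + \frac{1}{197}\right)\right)^{2} = \left(0^{2} + \frac{141053}{197}\right)^{2} = \left(0 + \frac{141053}{197}\right)^{2} = \left(\frac{141053}{197}\right)^{2} = \frac{19895948809}{38809}$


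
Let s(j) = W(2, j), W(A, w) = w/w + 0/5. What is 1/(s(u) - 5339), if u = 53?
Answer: -1/5338 ≈ -0.00018734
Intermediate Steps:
W(A, w) = 1 (W(A, w) = 1 + 0*(⅕) = 1 + 0 = 1)
s(j) = 1
1/(s(u) - 5339) = 1/(1 - 5339) = 1/(-5338) = -1/5338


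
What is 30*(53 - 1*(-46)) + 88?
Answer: 3058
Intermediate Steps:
30*(53 - 1*(-46)) + 88 = 30*(53 + 46) + 88 = 30*99 + 88 = 2970 + 88 = 3058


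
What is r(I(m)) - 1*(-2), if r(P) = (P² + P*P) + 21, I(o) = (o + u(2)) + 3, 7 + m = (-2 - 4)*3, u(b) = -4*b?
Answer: 1823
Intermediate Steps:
m = -25 (m = -7 + (-2 - 4)*3 = -7 - 6*3 = -7 - 18 = -25)
I(o) = -5 + o (I(o) = (o - 4*2) + 3 = (o - 8) + 3 = (-8 + o) + 3 = -5 + o)
r(P) = 21 + 2*P² (r(P) = (P² + P²) + 21 = 2*P² + 21 = 21 + 2*P²)
r(I(m)) - 1*(-2) = (21 + 2*(-5 - 25)²) - 1*(-2) = (21 + 2*(-30)²) + 2 = (21 + 2*900) + 2 = (21 + 1800) + 2 = 1821 + 2 = 1823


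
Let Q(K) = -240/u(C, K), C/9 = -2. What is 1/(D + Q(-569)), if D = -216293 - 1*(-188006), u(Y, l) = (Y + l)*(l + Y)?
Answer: -344569/9746823543 ≈ -3.5352e-5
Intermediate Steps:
C = -18 (C = 9*(-2) = -18)
u(Y, l) = (Y + l)**2 (u(Y, l) = (Y + l)*(Y + l) = (Y + l)**2)
D = -28287 (D = -216293 + 188006 = -28287)
Q(K) = -240/(-18 + K)**2
1/(D + Q(-569)) = 1/(-28287 - 240/(-18 - 569)**2) = 1/(-28287 - 240/(-587)**2) = 1/(-28287 - 240*1/344569) = 1/(-28287 - 240/344569) = 1/(-9746823543/344569) = -344569/9746823543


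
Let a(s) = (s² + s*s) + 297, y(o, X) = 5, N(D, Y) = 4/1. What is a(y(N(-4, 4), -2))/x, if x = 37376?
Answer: 347/37376 ≈ 0.0092840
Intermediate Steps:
N(D, Y) = 4 (N(D, Y) = 4*1 = 4)
a(s) = 297 + 2*s² (a(s) = (s² + s²) + 297 = 2*s² + 297 = 297 + 2*s²)
a(y(N(-4, 4), -2))/x = (297 + 2*5²)/37376 = (297 + 2*25)*(1/37376) = (297 + 50)*(1/37376) = 347*(1/37376) = 347/37376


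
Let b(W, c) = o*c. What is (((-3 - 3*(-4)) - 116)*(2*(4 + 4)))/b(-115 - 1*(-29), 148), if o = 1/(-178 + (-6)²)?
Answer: 60776/37 ≈ 1642.6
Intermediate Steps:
o = -1/142 (o = 1/(-178 + 36) = 1/(-142) = -1/142 ≈ -0.0070423)
b(W, c) = -c/142
(((-3 - 3*(-4)) - 116)*(2*(4 + 4)))/b(-115 - 1*(-29), 148) = (((-3 - 3*(-4)) - 116)*(2*(4 + 4)))/((-1/142*148)) = (((-3 + 12) - 116)*(2*8))/(-74/71) = ((9 - 116)*16)*(-71/74) = -107*16*(-71/74) = -1712*(-71/74) = 60776/37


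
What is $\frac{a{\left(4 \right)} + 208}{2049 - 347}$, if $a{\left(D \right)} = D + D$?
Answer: $\frac{108}{851} \approx 0.12691$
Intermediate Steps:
$a{\left(D \right)} = 2 D$
$\frac{a{\left(4 \right)} + 208}{2049 - 347} = \frac{2 \cdot 4 + 208}{2049 - 347} = \frac{8 + 208}{1702} = 216 \cdot \frac{1}{1702} = \frac{108}{851}$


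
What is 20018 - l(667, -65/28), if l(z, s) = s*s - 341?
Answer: 15957231/784 ≈ 20354.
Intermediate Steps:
l(z, s) = -341 + s² (l(z, s) = s² - 341 = -341 + s²)
20018 - l(667, -65/28) = 20018 - (-341 + (-65/28)²) = 20018 - (-341 + 4225/784) = 20018 - 1*(-263119/784) = 20018 + 263119/784 = 15957231/784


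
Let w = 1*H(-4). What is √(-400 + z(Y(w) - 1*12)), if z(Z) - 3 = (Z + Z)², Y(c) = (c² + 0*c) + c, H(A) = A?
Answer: I*√397 ≈ 19.925*I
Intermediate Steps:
w = -4 (w = 1*(-4) = -4)
Y(c) = c + c² (Y(c) = (c² + 0) + c = c² + c = c + c²)
z(Z) = 3 + 4*Z² (z(Z) = 3 + (Z + Z)² = 3 + (2*Z)² = 3 + 4*Z²)
√(-400 + z(Y(w) - 1*12)) = √(-400 + (3 + 4*(-4*(1 - 4) - 1*12)²)) = √(-400 + (3 + 4*(-4*(-3) - 12)²)) = √(-400 + (3 + 4*(12 - 12)²)) = √(-400 + (3 + 4*0²)) = √(-400 + (3 + 4*0)) = √(-400 + (3 + 0)) = √(-400 + 3) = √(-397) = I*√397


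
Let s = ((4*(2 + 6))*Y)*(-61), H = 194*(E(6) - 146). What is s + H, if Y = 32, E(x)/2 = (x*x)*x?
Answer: -6980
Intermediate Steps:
E(x) = 2*x**3 (E(x) = 2*((x*x)*x) = 2*(x**2*x) = 2*x**3)
H = 55484 (H = 194*(2*6**3 - 146) = 194*(2*216 - 146) = 194*(432 - 146) = 194*286 = 55484)
s = -62464 (s = ((4*(2 + 6))*32)*(-61) = ((4*8)*32)*(-61) = (32*32)*(-61) = 1024*(-61) = -62464)
s + H = -62464 + 55484 = -6980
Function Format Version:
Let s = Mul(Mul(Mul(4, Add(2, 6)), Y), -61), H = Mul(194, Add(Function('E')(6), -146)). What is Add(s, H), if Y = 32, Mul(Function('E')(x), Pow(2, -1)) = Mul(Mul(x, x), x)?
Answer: -6980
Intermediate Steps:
Function('E')(x) = Mul(2, Pow(x, 3)) (Function('E')(x) = Mul(2, Mul(Mul(x, x), x)) = Mul(2, Mul(Pow(x, 2), x)) = Mul(2, Pow(x, 3)))
H = 55484 (H = Mul(194, Add(Mul(2, Pow(6, 3)), -146)) = Mul(194, Add(Mul(2, 216), -146)) = Mul(194, Add(432, -146)) = Mul(194, 286) = 55484)
s = -62464 (s = Mul(Mul(Mul(4, Add(2, 6)), 32), -61) = Mul(Mul(Mul(4, 8), 32), -61) = Mul(Mul(32, 32), -61) = Mul(1024, -61) = -62464)
Add(s, H) = Add(-62464, 55484) = -6980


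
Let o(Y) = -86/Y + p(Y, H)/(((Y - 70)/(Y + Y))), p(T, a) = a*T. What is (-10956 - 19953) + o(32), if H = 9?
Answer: -9544609/304 ≈ -31397.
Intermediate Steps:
p(T, a) = T*a
o(Y) = -86/Y + 18*Y²/(-70 + Y) (o(Y) = -86/Y + (Y*9)/(((Y - 70)/(Y + Y))) = -86/Y + (9*Y)/(((-70 + Y)/((2*Y)))) = -86/Y + (9*Y)/(((-70 + Y)*(1/(2*Y)))) = -86/Y + (9*Y)/(((-70 + Y)/(2*Y))) = -86/Y + (9*Y)*(2*Y/(-70 + Y)) = -86/Y + 18*Y²/(-70 + Y))
(-10956 - 19953) + o(32) = (-10956 - 19953) + 2*(3010 - 43*32 + 9*32³)/(32*(-70 + 32)) = -30909 + 2*(1/32)*(3010 - 1376 + 9*32768)/(-38) = -30909 + 2*(1/32)*(-1/38)*(3010 - 1376 + 294912) = -30909 + 2*(1/32)*(-1/38)*296546 = -30909 - 148273/304 = -9544609/304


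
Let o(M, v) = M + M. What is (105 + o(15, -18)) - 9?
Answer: 126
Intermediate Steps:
o(M, v) = 2*M
(105 + o(15, -18)) - 9 = (105 + 2*15) - 9 = (105 + 30) - 9 = 135 - 9 = 126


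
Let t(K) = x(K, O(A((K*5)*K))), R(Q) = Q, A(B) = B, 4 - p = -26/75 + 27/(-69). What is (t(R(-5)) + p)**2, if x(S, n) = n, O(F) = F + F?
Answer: 193092572929/2975625 ≈ 64891.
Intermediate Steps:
p = 8173/1725 (p = 4 - (-26/75 + 27/(-69)) = 4 - (-26*1/75 + 27*(-1/69)) = 4 - (-26/75 - 9/23) = 4 - 1*(-1273/1725) = 4 + 1273/1725 = 8173/1725 ≈ 4.7380)
O(F) = 2*F
t(K) = 10*K**2 (t(K) = 2*((K*5)*K) = 2*((5*K)*K) = 2*(5*K**2) = 10*K**2)
(t(R(-5)) + p)**2 = (10*(-5)**2 + 8173/1725)**2 = (10*25 + 8173/1725)**2 = (250 + 8173/1725)**2 = (439423/1725)**2 = 193092572929/2975625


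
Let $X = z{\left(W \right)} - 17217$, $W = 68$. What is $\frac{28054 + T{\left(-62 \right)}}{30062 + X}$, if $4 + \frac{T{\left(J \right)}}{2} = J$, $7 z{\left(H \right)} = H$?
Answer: $\frac{195454}{89983} \approx 2.1721$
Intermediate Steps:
$z{\left(H \right)} = \frac{H}{7}$
$T{\left(J \right)} = -8 + 2 J$
$X = - \frac{120451}{7}$ ($X = \frac{1}{7} \cdot 68 - 17217 = \frac{68}{7} - 17217 = - \frac{120451}{7} \approx -17207.0$)
$\frac{28054 + T{\left(-62 \right)}}{30062 + X} = \frac{28054 + \left(-8 + 2 \left(-62\right)\right)}{30062 - \frac{120451}{7}} = \frac{28054 - 132}{\frac{89983}{7}} = \left(28054 - 132\right) \frac{7}{89983} = 27922 \cdot \frac{7}{89983} = \frac{195454}{89983}$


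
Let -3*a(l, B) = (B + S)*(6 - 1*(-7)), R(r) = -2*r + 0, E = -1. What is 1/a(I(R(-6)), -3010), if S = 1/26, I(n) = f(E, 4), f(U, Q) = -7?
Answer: 6/78259 ≈ 7.6668e-5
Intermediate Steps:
R(r) = -2*r
I(n) = -7
S = 1/26 (S = 1*(1/26) = 1/26 ≈ 0.038462)
a(l, B) = -⅙ - 13*B/3 (a(l, B) = -(B + 1/26)*(6 - 1*(-7))/3 = -(1/26 + B)*(6 + 7)/3 = -(1/26 + B)*13/3 = -(½ + 13*B)/3 = -⅙ - 13*B/3)
1/a(I(R(-6)), -3010) = 1/(-⅙ - 13/3*(-3010)) = 1/(-⅙ + 39130/3) = 1/(78259/6) = 6/78259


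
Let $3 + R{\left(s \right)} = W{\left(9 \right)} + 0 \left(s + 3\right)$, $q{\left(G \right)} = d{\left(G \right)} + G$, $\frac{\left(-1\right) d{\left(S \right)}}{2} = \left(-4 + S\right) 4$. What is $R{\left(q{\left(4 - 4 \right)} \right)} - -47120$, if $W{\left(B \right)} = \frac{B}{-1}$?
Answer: $47108$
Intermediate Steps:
$W{\left(B \right)} = - B$ ($W{\left(B \right)} = B \left(-1\right) = - B$)
$d{\left(S \right)} = 32 - 8 S$ ($d{\left(S \right)} = - 2 \left(-4 + S\right) 4 = - 2 \left(-16 + 4 S\right) = 32 - 8 S$)
$q{\left(G \right)} = 32 - 7 G$ ($q{\left(G \right)} = \left(32 - 8 G\right) + G = 32 - 7 G$)
$R{\left(s \right)} = -12$ ($R{\left(s \right)} = -3 + \left(\left(-1\right) 9 + 0 \left(s + 3\right)\right) = -3 - \left(9 + 0 \left(3 + s\right)\right) = -3 + \left(-9 + 0\right) = -3 - 9 = -12$)
$R{\left(q{\left(4 - 4 \right)} \right)} - -47120 = -12 - -47120 = -12 + 47120 = 47108$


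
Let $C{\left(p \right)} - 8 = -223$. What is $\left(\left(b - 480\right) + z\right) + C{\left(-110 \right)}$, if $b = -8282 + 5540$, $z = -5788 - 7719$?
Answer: $-16944$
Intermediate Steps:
$C{\left(p \right)} = -215$ ($C{\left(p \right)} = 8 - 223 = -215$)
$z = -13507$
$b = -2742$
$\left(\left(b - 480\right) + z\right) + C{\left(-110 \right)} = \left(\left(-2742 - 480\right) - 13507\right) - 215 = \left(-3222 - 13507\right) - 215 = -16729 - 215 = -16944$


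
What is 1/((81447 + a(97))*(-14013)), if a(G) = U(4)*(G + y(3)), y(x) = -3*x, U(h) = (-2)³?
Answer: -1/1131451659 ≈ -8.8382e-10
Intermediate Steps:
U(h) = -8
a(G) = 72 - 8*G (a(G) = -8*(G - 3*3) = -8*(G - 9) = -8*(-9 + G) = 72 - 8*G)
1/((81447 + a(97))*(-14013)) = 1/((81447 + (72 - 8*97))*(-14013)) = -1/14013/(81447 + (72 - 776)) = -1/14013/(81447 - 704) = -1/14013/80743 = (1/80743)*(-1/14013) = -1/1131451659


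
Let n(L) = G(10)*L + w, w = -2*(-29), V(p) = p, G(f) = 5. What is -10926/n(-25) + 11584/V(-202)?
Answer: 715462/6767 ≈ 105.73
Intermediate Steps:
w = 58
n(L) = 58 + 5*L (n(L) = 5*L + 58 = 58 + 5*L)
-10926/n(-25) + 11584/V(-202) = -10926/(58 + 5*(-25)) + 11584/(-202) = -10926/(58 - 125) + 11584*(-1/202) = -10926/(-67) - 5792/101 = -10926*(-1/67) - 5792/101 = 10926/67 - 5792/101 = 715462/6767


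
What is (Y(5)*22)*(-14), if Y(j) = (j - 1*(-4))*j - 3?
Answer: -12936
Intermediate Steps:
Y(j) = -3 + j*(4 + j) (Y(j) = (j + 4)*j - 3 = (4 + j)*j - 3 = j*(4 + j) - 3 = -3 + j*(4 + j))
(Y(5)*22)*(-14) = ((-3 + 5**2 + 4*5)*22)*(-14) = ((-3 + 25 + 20)*22)*(-14) = (42*22)*(-14) = 924*(-14) = -12936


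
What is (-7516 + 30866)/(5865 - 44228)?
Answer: -23350/38363 ≈ -0.60866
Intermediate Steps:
(-7516 + 30866)/(5865 - 44228) = 23350/(-38363) = 23350*(-1/38363) = -23350/38363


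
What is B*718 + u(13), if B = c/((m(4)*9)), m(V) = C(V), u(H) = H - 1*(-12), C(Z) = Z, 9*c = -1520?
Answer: -270815/81 ≈ -3343.4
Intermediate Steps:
c = -1520/9 (c = (⅑)*(-1520) = -1520/9 ≈ -168.89)
u(H) = 12 + H (u(H) = H + 12 = 12 + H)
m(V) = V
B = -380/81 (B = -1520/(9*(4*9)) = -1520/9/36 = -1520/9*1/36 = -380/81 ≈ -4.6914)
B*718 + u(13) = -380/81*718 + (12 + 13) = -272840/81 + 25 = -270815/81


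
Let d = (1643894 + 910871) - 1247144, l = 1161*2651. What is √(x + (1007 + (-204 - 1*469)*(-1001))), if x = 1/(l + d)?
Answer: 3*√360429308015307382/2192716 ≈ 821.39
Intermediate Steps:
l = 3077811
d = 1307621 (d = 2554765 - 1247144 = 1307621)
x = 1/4385432 (x = 1/(3077811 + 1307621) = 1/4385432 ≈ 2.2803e-7)
√(x + (1007 + (-204 - 1*469)*(-1001))) = √(1/4385432 + (1007 + (-204 - 1*469)*(-1001))) = √(1/4385432 + (1007 + (-204 - 469)*(-1001))) = √(1/4385432 + (1007 - 673*(-1001))) = √(1/4385432 + (1007 + 673673)) = √(1/4385432 + 674680) = √(2958763261761/4385432) = 3*√360429308015307382/2192716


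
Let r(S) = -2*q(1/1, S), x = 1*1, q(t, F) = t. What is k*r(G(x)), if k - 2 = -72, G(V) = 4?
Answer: 140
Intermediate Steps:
x = 1
r(S) = -2 (r(S) = -2/1 = -2*1 = -2)
k = -70 (k = 2 - 72 = -70)
k*r(G(x)) = -70*(-2) = 140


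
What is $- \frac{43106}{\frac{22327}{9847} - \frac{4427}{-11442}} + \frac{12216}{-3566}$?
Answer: $- \frac{8661369169057176}{533220775949} \approx -16244.0$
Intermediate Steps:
$- \frac{43106}{\frac{22327}{9847} - \frac{4427}{-11442}} + \frac{12216}{-3566} = - \frac{43106}{22327 \cdot \frac{1}{9847} - - \frac{4427}{11442}} + 12216 \left(- \frac{1}{3566}\right) = - \frac{43106}{\frac{22327}{9847} + \frac{4427}{11442}} - \frac{6108}{1783} = - \frac{43106}{\frac{299058203}{112669374}} - \frac{6108}{1783} = \left(-43106\right) \frac{112669374}{299058203} - \frac{6108}{1783} = - \frac{4856726035644}{299058203} - \frac{6108}{1783} = - \frac{8661369169057176}{533220775949}$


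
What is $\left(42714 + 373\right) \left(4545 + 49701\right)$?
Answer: $2337297402$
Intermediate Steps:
$\left(42714 + 373\right) \left(4545 + 49701\right) = 43087 \cdot 54246 = 2337297402$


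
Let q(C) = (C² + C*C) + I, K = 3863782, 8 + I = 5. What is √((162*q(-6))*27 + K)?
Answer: 14*√21253 ≈ 2041.0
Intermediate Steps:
I = -3 (I = -8 + 5 = -3)
q(C) = -3 + 2*C² (q(C) = (C² + C*C) - 3 = (C² + C²) - 3 = 2*C² - 3 = -3 + 2*C²)
√((162*q(-6))*27 + K) = √((162*(-3 + 2*(-6)²))*27 + 3863782) = √((162*(-3 + 2*36))*27 + 3863782) = √((162*(-3 + 72))*27 + 3863782) = √((162*69)*27 + 3863782) = √(11178*27 + 3863782) = √(301806 + 3863782) = √4165588 = 14*√21253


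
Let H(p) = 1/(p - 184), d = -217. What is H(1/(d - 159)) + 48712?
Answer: 3370139344/69185 ≈ 48712.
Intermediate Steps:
H(p) = 1/(-184 + p)
H(1/(d - 159)) + 48712 = 1/(-184 + 1/(-217 - 159)) + 48712 = 1/(-184 + 1/(-376)) + 48712 = 1/(-184 - 1/376) + 48712 = 1/(-69185/376) + 48712 = -376/69185 + 48712 = 3370139344/69185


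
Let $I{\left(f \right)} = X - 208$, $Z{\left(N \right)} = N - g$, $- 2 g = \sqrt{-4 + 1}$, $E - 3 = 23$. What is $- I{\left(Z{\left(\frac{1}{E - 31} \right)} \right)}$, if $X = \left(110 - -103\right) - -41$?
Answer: $-46$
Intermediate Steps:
$E = 26$ ($E = 3 + 23 = 26$)
$g = - \frac{i \sqrt{3}}{2}$ ($g = - \frac{\sqrt{-4 + 1}}{2} = - \frac{\sqrt{-3}}{2} = - \frac{i \sqrt{3}}{2} \approx - 0.86602 i$)
$Z{\left(N \right)} = N + \frac{i \sqrt{3}}{2}$ ($Z{\left(N \right)} = N - - \frac{i \sqrt{3}}{2} = N + \frac{i \sqrt{3}}{2}$)
$X = 254$ ($X = \left(110 + 103\right) + 41 = 213 + 41 = 254$)
$I{\left(f \right)} = 46$ ($I{\left(f \right)} = 254 - 208 = 46$)
$- I{\left(Z{\left(\frac{1}{E - 31} \right)} \right)} = \left(-1\right) 46 = -46$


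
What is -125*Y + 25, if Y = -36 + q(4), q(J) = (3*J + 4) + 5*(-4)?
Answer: 5025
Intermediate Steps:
q(J) = -16 + 3*J (q(J) = (4 + 3*J) - 20 = -16 + 3*J)
Y = -40 (Y = -36 + (-16 + 3*4) = -36 + (-16 + 12) = -36 - 4 = -40)
-125*Y + 25 = -125*(-40) + 25 = 5000 + 25 = 5025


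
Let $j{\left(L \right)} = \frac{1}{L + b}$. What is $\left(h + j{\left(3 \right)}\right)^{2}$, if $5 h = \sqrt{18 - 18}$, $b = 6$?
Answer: $\frac{1}{81} \approx 0.012346$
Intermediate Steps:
$h = 0$ ($h = \frac{\sqrt{18 - 18}}{5} = \frac{\sqrt{0}}{5} = \frac{1}{5} \cdot 0 = 0$)
$j{\left(L \right)} = \frac{1}{6 + L}$ ($j{\left(L \right)} = \frac{1}{L + 6} = \frac{1}{6 + L}$)
$\left(h + j{\left(3 \right)}\right)^{2} = \left(0 + \frac{1}{6 + 3}\right)^{2} = \left(0 + \frac{1}{9}\right)^{2} = \left(\frac{1}{9}\right)^{2} = \frac{1}{81}$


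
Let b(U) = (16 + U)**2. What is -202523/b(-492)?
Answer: -202523/226576 ≈ -0.89384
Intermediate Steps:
-202523/b(-492) = -202523/(16 - 492)**2 = -202523/((-476)**2) = -202523/226576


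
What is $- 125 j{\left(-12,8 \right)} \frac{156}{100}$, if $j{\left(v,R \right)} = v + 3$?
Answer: $1755$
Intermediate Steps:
$j{\left(v,R \right)} = 3 + v$
$- 125 j{\left(-12,8 \right)} \frac{156}{100} = - 125 \left(3 - 12\right) \frac{156}{100} = \left(-125\right) \left(-9\right) 156 \cdot \frac{1}{100} = 1125 \cdot \frac{39}{25} = 1755$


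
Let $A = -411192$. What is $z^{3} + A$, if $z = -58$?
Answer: $-606304$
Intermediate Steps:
$z^{3} + A = \left(-58\right)^{3} - 411192 = -195112 - 411192 = -606304$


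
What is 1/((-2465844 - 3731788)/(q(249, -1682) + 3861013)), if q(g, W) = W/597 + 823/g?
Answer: -31886179889/51183143872 ≈ -0.62298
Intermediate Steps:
q(g, W) = 823/g + W/597 (q(g, W) = W*(1/597) + 823/g = W/597 + 823/g = 823/g + W/597)
1/((-2465844 - 3731788)/(q(249, -1682) + 3861013)) = 1/((-2465844 - 3731788)/((823/249 + (1/597)*(-1682)) + 3861013)) = 1/(-6197632/((823*(1/249) - 1682/597) + 3861013)) = 1/(-6197632/((823/249 - 1682/597) + 3861013)) = 1/(-6197632/(8057/16517 + 3861013)) = 1/(-6197632/63772359778/16517) = 1/(-6197632*16517/63772359778) = 1/(-51183143872/31886179889) = -31886179889/51183143872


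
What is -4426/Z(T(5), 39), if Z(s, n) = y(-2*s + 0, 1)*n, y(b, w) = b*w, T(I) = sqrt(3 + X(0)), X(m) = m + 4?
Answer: 2213*sqrt(7)/273 ≈ 21.447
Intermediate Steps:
X(m) = 4 + m
T(I) = sqrt(7) (T(I) = sqrt(3 + (4 + 0)) = sqrt(3 + 4) = sqrt(7))
Z(s, n) = -2*n*s (Z(s, n) = ((-2*s + 0)*1)*n = (-2*s*1)*n = (-2*s)*n = -2*n*s)
-4426/Z(T(5), 39) = -4426*(-sqrt(7)/546) = -(-2213)*sqrt(7)/273 = 2213*sqrt(7)/273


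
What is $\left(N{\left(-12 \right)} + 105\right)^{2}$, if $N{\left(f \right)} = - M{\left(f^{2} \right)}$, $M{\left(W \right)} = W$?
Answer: $1521$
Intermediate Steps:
$N{\left(f \right)} = - f^{2}$
$\left(N{\left(-12 \right)} + 105\right)^{2} = \left(- \left(-12\right)^{2} + 105\right)^{2} = \left(\left(-1\right) 144 + 105\right)^{2} = \left(-144 + 105\right)^{2} = \left(-39\right)^{2} = 1521$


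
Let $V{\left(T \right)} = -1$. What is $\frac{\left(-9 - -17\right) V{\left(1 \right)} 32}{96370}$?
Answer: $- \frac{128}{48185} \approx -0.0026564$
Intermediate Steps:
$\frac{\left(-9 - -17\right) V{\left(1 \right)} 32}{96370} = \frac{\left(-9 - -17\right) \left(-1\right) 32}{96370} = \left(-9 + 17\right) \left(-1\right) 32 \cdot \frac{1}{96370} = 8 \left(-1\right) 32 \cdot \frac{1}{96370} = \left(-8\right) 32 \cdot \frac{1}{96370} = \left(-256\right) \frac{1}{96370} = - \frac{128}{48185}$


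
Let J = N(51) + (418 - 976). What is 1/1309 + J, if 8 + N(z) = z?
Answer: -674134/1309 ≈ -515.00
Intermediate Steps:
N(z) = -8 + z
J = -515 (J = (-8 + 51) + (418 - 976) = 43 - 558 = -515)
1/1309 + J = 1/1309 - 515 = -674134/1309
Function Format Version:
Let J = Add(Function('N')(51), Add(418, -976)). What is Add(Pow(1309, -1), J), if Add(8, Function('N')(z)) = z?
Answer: Rational(-674134, 1309) ≈ -515.00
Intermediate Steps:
Function('N')(z) = Add(-8, z)
J = -515 (J = Add(Add(-8, 51), Add(418, -976)) = Add(43, -558) = -515)
Add(Pow(1309, -1), J) = Add(Pow(1309, -1), -515) = Add(Rational(1, 1309), -515) = Rational(-674134, 1309)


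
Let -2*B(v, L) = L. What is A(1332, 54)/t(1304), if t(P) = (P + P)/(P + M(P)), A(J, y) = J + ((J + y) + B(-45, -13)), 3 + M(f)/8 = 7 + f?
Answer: 8015479/652 ≈ 12294.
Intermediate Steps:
B(v, L) = -L/2
M(f) = 32 + 8*f (M(f) = -24 + 8*(7 + f) = -24 + (56 + 8*f) = 32 + 8*f)
A(J, y) = 13/2 + y + 2*J (A(J, y) = J + ((J + y) - 1/2*(-13)) = J + ((J + y) + 13/2) = J + (13/2 + J + y) = 13/2 + y + 2*J)
t(P) = 2*P/(32 + 9*P) (t(P) = (P + P)/(P + (32 + 8*P)) = (2*P)/(32 + 9*P) = 2*P/(32 + 9*P))
A(1332, 54)/t(1304) = (13/2 + 54 + 2*1332)/((2*1304/(32 + 9*1304))) = (13/2 + 54 + 2664)/((2*1304/(32 + 11736))) = 5449/(2*((2*1304/11768))) = 5449/(2*((2*1304*(1/11768)))) = 5449/(2*(326/1471)) = (5449/2)*(1471/326) = 8015479/652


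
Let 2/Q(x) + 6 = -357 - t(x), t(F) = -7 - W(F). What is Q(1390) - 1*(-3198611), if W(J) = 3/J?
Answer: 1582791068627/494837 ≈ 3.1986e+6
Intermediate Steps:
t(F) = -7 - 3/F
Q(x) = 2/(-356 + 3/x) (Q(x) = 2/(-6 + (-357 - (-7 - 3/x))) = 2/(-6 + (-357 + (7 + 3/x))) = 2/(-6 + (-350 + 3/x)) = 2/(-356 + 3/x))
Q(1390) - 1*(-3198611) = -2*1390/(-3 + 356*1390) - 1*(-3198611) = -2*1390/(-3 + 494840) + 3198611 = -2*1390/494837 + 3198611 = -2*1390*1/494837 + 3198611 = -2780/494837 + 3198611 = 1582791068627/494837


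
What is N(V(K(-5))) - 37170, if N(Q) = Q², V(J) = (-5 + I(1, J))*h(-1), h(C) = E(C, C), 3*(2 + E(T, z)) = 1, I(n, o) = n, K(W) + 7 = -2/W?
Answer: -334130/9 ≈ -37126.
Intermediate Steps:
K(W) = -7 - 2/W
E(T, z) = -5/3 (E(T, z) = -2 + (⅓)*1 = -2 + ⅓ = -5/3)
h(C) = -5/3
V(J) = 20/3 (V(J) = (-5 + 1)*(-5/3) = -4*(-5/3) = 20/3)
N(V(K(-5))) - 37170 = (20/3)² - 37170 = 400/9 - 37170 = -334130/9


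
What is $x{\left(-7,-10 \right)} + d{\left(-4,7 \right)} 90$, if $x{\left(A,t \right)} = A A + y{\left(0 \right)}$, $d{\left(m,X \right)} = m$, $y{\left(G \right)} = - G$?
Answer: $-311$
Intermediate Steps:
$x{\left(A,t \right)} = A^{2}$ ($x{\left(A,t \right)} = A A - 0 = A^{2} + 0 = A^{2}$)
$x{\left(-7,-10 \right)} + d{\left(-4,7 \right)} 90 = \left(-7\right)^{2} - 360 = 49 - 360 = -311$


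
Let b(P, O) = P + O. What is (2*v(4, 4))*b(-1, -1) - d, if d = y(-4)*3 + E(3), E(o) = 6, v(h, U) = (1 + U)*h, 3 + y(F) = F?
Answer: -65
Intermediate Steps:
y(F) = -3 + F
v(h, U) = h*(1 + U)
d = -15 (d = (-3 - 4)*3 + 6 = -7*3 + 6 = -21 + 6 = -15)
b(P, O) = O + P
(2*v(4, 4))*b(-1, -1) - d = (2*(4*(1 + 4)))*(-1 - 1) - 1*(-15) = (2*(4*5))*(-2) + 15 = (2*20)*(-2) + 15 = 40*(-2) + 15 = -80 + 15 = -65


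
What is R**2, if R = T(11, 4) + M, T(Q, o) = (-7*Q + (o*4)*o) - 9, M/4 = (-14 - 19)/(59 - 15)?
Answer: 625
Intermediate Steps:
M = -3 (M = 4*((-14 - 19)/(59 - 15)) = 4*(-33/44) = 4*(-33*1/44) = 4*(-3/4) = -3)
T(Q, o) = -9 - 7*Q + 4*o**2 (T(Q, o) = (-7*Q + (4*o)*o) - 9 = (-7*Q + 4*o**2) - 9 = -9 - 7*Q + 4*o**2)
R = -25 (R = (-9 - 7*11 + 4*4**2) - 3 = (-9 - 77 + 4*16) - 3 = (-9 - 77 + 64) - 3 = -22 - 3 = -25)
R**2 = (-25)**2 = 625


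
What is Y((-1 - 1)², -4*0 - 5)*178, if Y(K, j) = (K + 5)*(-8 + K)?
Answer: -6408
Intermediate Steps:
Y(K, j) = (-8 + K)*(5 + K) (Y(K, j) = (5 + K)*(-8 + K) = (-8 + K)*(5 + K))
Y((-1 - 1)², -4*0 - 5)*178 = (-40 + ((-1 - 1)²)² - 3*(-1 - 1)²)*178 = (-40 + ((-2)²)² - 3*(-2)²)*178 = (-40 + 4² - 3*4)*178 = (-40 + 16 - 12)*178 = -36*178 = -6408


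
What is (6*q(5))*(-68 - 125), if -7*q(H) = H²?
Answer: 28950/7 ≈ 4135.7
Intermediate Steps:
q(H) = -H²/7
(6*q(5))*(-68 - 125) = (6*(-⅐*5²))*(-68 - 125) = (6*(-⅐*25))*(-193) = (6*(-25/7))*(-193) = -150/7*(-193) = 28950/7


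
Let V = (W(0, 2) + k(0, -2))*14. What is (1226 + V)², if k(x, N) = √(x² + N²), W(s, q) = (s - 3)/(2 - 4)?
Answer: 1625625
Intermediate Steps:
W(s, q) = 3/2 - s/2 (W(s, q) = (-3 + s)/(-2) = (-3 + s)*(-½) = 3/2 - s/2)
k(x, N) = √(N² + x²)
V = 49 (V = ((3/2 - ½*0) + √((-2)² + 0²))*14 = ((3/2 + 0) + √(4 + 0))*14 = (3/2 + √4)*14 = (3/2 + 2)*14 = (7/2)*14 = 49)
(1226 + V)² = (1226 + 49)² = 1275² = 1625625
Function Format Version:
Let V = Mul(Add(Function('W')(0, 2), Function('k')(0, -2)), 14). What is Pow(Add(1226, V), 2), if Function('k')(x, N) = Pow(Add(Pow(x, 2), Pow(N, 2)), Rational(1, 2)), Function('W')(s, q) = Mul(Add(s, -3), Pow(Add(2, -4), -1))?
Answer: 1625625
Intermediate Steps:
Function('W')(s, q) = Add(Rational(3, 2), Mul(Rational(-1, 2), s)) (Function('W')(s, q) = Mul(Add(-3, s), Pow(-2, -1)) = Mul(Add(-3, s), Rational(-1, 2)) = Add(Rational(3, 2), Mul(Rational(-1, 2), s)))
Function('k')(x, N) = Pow(Add(Pow(N, 2), Pow(x, 2)), Rational(1, 2))
V = 49 (V = Mul(Add(Add(Rational(3, 2), Mul(Rational(-1, 2), 0)), Pow(Add(Pow(-2, 2), Pow(0, 2)), Rational(1, 2))), 14) = Mul(Add(Add(Rational(3, 2), 0), Pow(Add(4, 0), Rational(1, 2))), 14) = Mul(Add(Rational(3, 2), Pow(4, Rational(1, 2))), 14) = Mul(Add(Rational(3, 2), 2), 14) = Mul(Rational(7, 2), 14) = 49)
Pow(Add(1226, V), 2) = Pow(Add(1226, 49), 2) = Pow(1275, 2) = 1625625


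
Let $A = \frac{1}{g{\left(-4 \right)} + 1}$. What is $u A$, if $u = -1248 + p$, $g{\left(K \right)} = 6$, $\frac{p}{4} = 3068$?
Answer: $\frac{11024}{7} \approx 1574.9$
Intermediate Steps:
$p = 12272$ ($p = 4 \cdot 3068 = 12272$)
$u = 11024$ ($u = -1248 + 12272 = 11024$)
$A = \frac{1}{7}$ ($A = \frac{1}{6 + 1} = \frac{1}{7} \approx 0.14286$)
$u A = 11024 \cdot \frac{1}{7} = \frac{11024}{7}$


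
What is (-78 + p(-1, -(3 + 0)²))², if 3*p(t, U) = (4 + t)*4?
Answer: 5476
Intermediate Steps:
p(t, U) = 16/3 + 4*t/3 (p(t, U) = ((4 + t)*4)/3 = (16 + 4*t)/3 = 16/3 + 4*t/3)
(-78 + p(-1, -(3 + 0)²))² = (-78 + (16/3 + (4/3)*(-1)))² = (-78 + (16/3 - 4/3))² = (-78 + 4)² = (-74)² = 5476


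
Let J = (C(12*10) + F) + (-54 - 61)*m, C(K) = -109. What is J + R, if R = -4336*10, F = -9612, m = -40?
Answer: -48481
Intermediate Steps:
R = -43360
J = -5121 (J = (-109 - 9612) + (-54 - 61)*(-40) = -9721 - 115*(-40) = -9721 + 4600 = -5121)
J + R = -5121 - 43360 = -48481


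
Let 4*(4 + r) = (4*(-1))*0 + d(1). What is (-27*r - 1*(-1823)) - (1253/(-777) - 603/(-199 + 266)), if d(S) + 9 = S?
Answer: 221513/111 ≈ 1995.6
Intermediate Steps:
d(S) = -9 + S
r = -6 (r = -4 + ((4*(-1))*0 + (-9 + 1))/4 = -4 + (-4*0 - 8)/4 = -4 + (0 - 8)/4 = -4 + (¼)*(-8) = -4 - 2 = -6)
(-27*r - 1*(-1823)) - (1253/(-777) - 603/(-199 + 266)) = (-27*(-6) - 1*(-1823)) - (1253/(-777) - 603/(-199 + 266)) = (162 + 1823) - (1253*(-1/777) - 603/67) = 1985 - (-179/111 - 603*1/67) = 1985 - (-179/111 - 9) = 1985 - 1*(-1178/111) = 1985 + 1178/111 = 221513/111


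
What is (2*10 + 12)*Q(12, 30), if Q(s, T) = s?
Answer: 384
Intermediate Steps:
(2*10 + 12)*Q(12, 30) = (2*10 + 12)*12 = (20 + 12)*12 = 32*12 = 384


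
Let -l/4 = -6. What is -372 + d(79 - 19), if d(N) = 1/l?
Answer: -8927/24 ≈ -371.96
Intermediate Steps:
l = 24 (l = -4*(-6) = 24)
d(N) = 1/24
-372 + d(79 - 19) = -372 + 1/24 = -8927/24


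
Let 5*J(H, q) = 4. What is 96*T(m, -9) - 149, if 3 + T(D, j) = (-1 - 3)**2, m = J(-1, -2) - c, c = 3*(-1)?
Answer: 1099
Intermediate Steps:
c = -3
J(H, q) = 4/5 (J(H, q) = (1/5)*4 = 4/5)
m = 19/5 (m = 4/5 - 1*(-3) = 4/5 + 3 = 19/5 ≈ 3.8000)
T(D, j) = 13 (T(D, j) = -3 + (-1 - 3)**2 = -3 + (-4)**2 = -3 + 16 = 13)
96*T(m, -9) - 149 = 96*13 - 149 = 1248 - 149 = 1099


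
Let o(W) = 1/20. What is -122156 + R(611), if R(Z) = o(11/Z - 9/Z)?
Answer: -2443119/20 ≈ -1.2216e+5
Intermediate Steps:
o(W) = 1/20
R(Z) = 1/20
-122156 + R(611) = -122156 + 1/20 = -2443119/20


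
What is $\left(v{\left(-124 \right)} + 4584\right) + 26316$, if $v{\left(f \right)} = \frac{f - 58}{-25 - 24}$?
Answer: $\frac{216326}{7} \approx 30904.0$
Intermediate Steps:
$v{\left(f \right)} = \frac{58}{49} - \frac{f}{49}$ ($v{\left(f \right)} = \frac{-58 + f}{-49} = \left(-58 + f\right) \left(- \frac{1}{49}\right) = \frac{58}{49} - \frac{f}{49}$)
$\left(v{\left(-124 \right)} + 4584\right) + 26316 = \left(\left(\frac{58}{49} - - \frac{124}{49}\right) + 4584\right) + 26316 = \left(\left(\frac{58}{49} + \frac{124}{49}\right) + 4584\right) + 26316 = \left(\frac{26}{7} + 4584\right) + 26316 = \frac{32114}{7} + 26316 = \frac{216326}{7}$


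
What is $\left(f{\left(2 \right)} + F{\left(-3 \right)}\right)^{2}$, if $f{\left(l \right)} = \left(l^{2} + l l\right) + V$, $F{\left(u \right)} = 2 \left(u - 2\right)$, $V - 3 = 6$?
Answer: $49$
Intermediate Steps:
$V = 9$ ($V = 3 + 6 = 9$)
$F{\left(u \right)} = -4 + 2 u$ ($F{\left(u \right)} = 2 \left(-2 + u\right) = -4 + 2 u$)
$f{\left(l \right)} = 9 + 2 l^{2}$ ($f{\left(l \right)} = \left(l^{2} + l l\right) + 9 = \left(l^{2} + l^{2}\right) + 9 = 2 l^{2} + 9 = 9 + 2 l^{2}$)
$\left(f{\left(2 \right)} + F{\left(-3 \right)}\right)^{2} = \left(\left(9 + 2 \cdot 2^{2}\right) + \left(-4 + 2 \left(-3\right)\right)\right)^{2} = \left(\left(9 + 2 \cdot 4\right) - 10\right)^{2} = \left(\left(9 + 8\right) - 10\right)^{2} = \left(17 - 10\right)^{2} = 7^{2} = 49$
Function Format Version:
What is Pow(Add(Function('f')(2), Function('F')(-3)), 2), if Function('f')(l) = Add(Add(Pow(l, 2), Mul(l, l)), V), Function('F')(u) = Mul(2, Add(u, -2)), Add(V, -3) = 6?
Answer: 49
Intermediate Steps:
V = 9 (V = Add(3, 6) = 9)
Function('F')(u) = Add(-4, Mul(2, u)) (Function('F')(u) = Mul(2, Add(-2, u)) = Add(-4, Mul(2, u)))
Function('f')(l) = Add(9, Mul(2, Pow(l, 2))) (Function('f')(l) = Add(Add(Pow(l, 2), Mul(l, l)), 9) = Add(Add(Pow(l, 2), Pow(l, 2)), 9) = Add(Mul(2, Pow(l, 2)), 9) = Add(9, Mul(2, Pow(l, 2))))
Pow(Add(Function('f')(2), Function('F')(-3)), 2) = Pow(Add(Add(9, Mul(2, Pow(2, 2))), Add(-4, Mul(2, -3))), 2) = Pow(Add(Add(9, Mul(2, 4)), Add(-4, -6)), 2) = Pow(Add(Add(9, 8), -10), 2) = Pow(Add(17, -10), 2) = Pow(7, 2) = 49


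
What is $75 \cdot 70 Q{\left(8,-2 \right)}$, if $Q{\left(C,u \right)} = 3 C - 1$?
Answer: $120750$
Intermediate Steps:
$Q{\left(C,u \right)} = -1 + 3 C$
$75 \cdot 70 Q{\left(8,-2 \right)} = 75 \cdot 70 \left(-1 + 3 \cdot 8\right) = 5250 \left(-1 + 24\right) = 5250 \cdot 23 = 120750$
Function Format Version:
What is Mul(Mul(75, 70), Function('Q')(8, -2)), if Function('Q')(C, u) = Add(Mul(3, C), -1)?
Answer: 120750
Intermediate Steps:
Function('Q')(C, u) = Add(-1, Mul(3, C))
Mul(Mul(75, 70), Function('Q')(8, -2)) = Mul(Mul(75, 70), Add(-1, Mul(3, 8))) = Mul(5250, Add(-1, 24)) = Mul(5250, 23) = 120750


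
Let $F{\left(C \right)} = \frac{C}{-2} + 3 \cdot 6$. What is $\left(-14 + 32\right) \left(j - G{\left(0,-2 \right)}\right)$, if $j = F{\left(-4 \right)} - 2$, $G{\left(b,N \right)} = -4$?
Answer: $396$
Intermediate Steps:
$F{\left(C \right)} = 18 - \frac{C}{2}$ ($F{\left(C \right)} = C \left(- \frac{1}{2}\right) + 18 = - \frac{C}{2} + 18 = 18 - \frac{C}{2}$)
$j = 18$ ($j = \left(18 - -2\right) - 2 = \left(18 + 2\right) - 2 = 20 - 2 = 18$)
$\left(-14 + 32\right) \left(j - G{\left(0,-2 \right)}\right) = \left(-14 + 32\right) \left(18 - -4\right) = 18 \left(18 + 4\right) = 18 \cdot 22 = 396$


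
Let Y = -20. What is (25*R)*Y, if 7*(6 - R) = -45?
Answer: -43500/7 ≈ -6214.3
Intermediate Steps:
R = 87/7 (R = 6 - 1/7*(-45) = 6 + 45/7 = 87/7 ≈ 12.429)
(25*R)*Y = (25*(87/7))*(-20) = (2175/7)*(-20) = -43500/7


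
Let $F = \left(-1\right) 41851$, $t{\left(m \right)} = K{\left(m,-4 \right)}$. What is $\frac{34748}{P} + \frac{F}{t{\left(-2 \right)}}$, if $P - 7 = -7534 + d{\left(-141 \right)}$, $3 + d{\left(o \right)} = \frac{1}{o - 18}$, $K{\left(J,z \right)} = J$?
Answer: $\frac{50095938757}{2394542} \approx 20921.0$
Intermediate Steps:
$t{\left(m \right)} = m$
$d{\left(o \right)} = -3 + \frac{1}{-18 + o}$ ($d{\left(o \right)} = -3 + \frac{1}{o - 18} = -3 + \frac{1}{-18 + o}$)
$F = -41851$
$P = - \frac{1197271}{159}$ ($P = 7 - \left(7534 - \frac{55 - -423}{-18 - 141}\right) = 7 - \left(7534 - \frac{55 + 423}{-159}\right) = 7 - \frac{1198384}{159} = - \frac{1197271}{159} \approx -7530.0$)
$\frac{34748}{P} + \frac{F}{t{\left(-2 \right)}} = \frac{34748}{- \frac{1197271}{159}} - \frac{41851}{-2} = 34748 \left(- \frac{159}{1197271}\right) - - \frac{41851}{2} = - \frac{5524932}{1197271} + \frac{41851}{2} = \frac{50095938757}{2394542}$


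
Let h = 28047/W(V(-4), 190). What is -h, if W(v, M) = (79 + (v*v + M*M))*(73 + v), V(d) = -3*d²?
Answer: -28047/962075 ≈ -0.029153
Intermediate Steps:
W(v, M) = (73 + v)*(79 + M² + v²) (W(v, M) = (79 + (v² + M²))*(73 + v) = (79 + (M² + v²))*(73 + v) = (79 + M² + v²)*(73 + v) = (73 + v)*(79 + M² + v²))
h = 28047/962075 (h = 28047/(5767 + (-3*(-4)²)³ + 73*190² + 73*(-3*(-4)²)² + 79*(-3*(-4)²) - 3*(-4)²*190²) = 28047/(5767 + (-3*16)³ + 73*36100 + 73*(-3*16)² + 79*(-3*16) - 3*16*36100) = 28047/(5767 + (-48)³ + 2635300 + 73*(-48)² + 79*(-48) - 48*36100) = 28047/(5767 - 110592 + 2635300 + 73*2304 - 3792 - 1732800) = 28047/(5767 - 110592 + 2635300 + 168192 - 3792 - 1732800) = 28047/962075 ≈ 0.029153)
-h = -1*28047/962075 = -28047/962075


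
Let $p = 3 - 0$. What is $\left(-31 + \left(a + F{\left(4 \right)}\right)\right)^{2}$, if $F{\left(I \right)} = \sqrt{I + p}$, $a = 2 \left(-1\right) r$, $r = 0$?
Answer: $\left(31 - \sqrt{7}\right)^{2} \approx 803.96$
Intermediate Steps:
$p = 3$ ($p = 3 + 0 = 3$)
$a = 0$ ($a = 2 \left(-1\right) 0 = \left(-2\right) 0 = 0$)
$F{\left(I \right)} = \sqrt{3 + I}$ ($F{\left(I \right)} = \sqrt{I + 3} = \sqrt{3 + I}$)
$\left(-31 + \left(a + F{\left(4 \right)}\right)\right)^{2} = \left(-31 + \left(0 + \sqrt{3 + 4}\right)\right)^{2} = \left(-31 + \left(0 + \sqrt{7}\right)\right)^{2} = \left(-31 + \sqrt{7}\right)^{2}$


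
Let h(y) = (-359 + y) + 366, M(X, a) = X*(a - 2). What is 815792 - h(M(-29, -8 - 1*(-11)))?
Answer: 815814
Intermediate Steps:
M(X, a) = X*(-2 + a)
h(y) = 7 + y
815792 - h(M(-29, -8 - 1*(-11))) = 815792 - (7 - 29*(-2 + (-8 - 1*(-11)))) = 815792 - (7 - 29*(-2 + (-8 + 11))) = 815792 - (7 - 29*(-2 + 3)) = 815792 - (7 - 29*1) = 815792 - (7 - 29) = 815792 - 1*(-22) = 815792 + 22 = 815814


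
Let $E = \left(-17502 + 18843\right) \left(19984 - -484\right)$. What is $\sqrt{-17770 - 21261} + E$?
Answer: $27447588 + i \sqrt{39031} \approx 2.7448 \cdot 10^{7} + 197.56 i$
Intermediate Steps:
$E = 27447588$ ($E = 1341 \left(19984 + 484\right) = 1341 \cdot 20468 = 27447588$)
$\sqrt{-17770 - 21261} + E = \sqrt{-17770 - 21261} + 27447588 = \sqrt{-39031} + 27447588 = i \sqrt{39031} + 27447588 = 27447588 + i \sqrt{39031}$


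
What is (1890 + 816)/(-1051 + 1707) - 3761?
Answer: -30055/8 ≈ -3756.9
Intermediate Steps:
(1890 + 816)/(-1051 + 1707) - 3761 = 2706/656 - 3761 = 2706*(1/656) - 3761 = 33/8 - 3761 = -30055/8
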